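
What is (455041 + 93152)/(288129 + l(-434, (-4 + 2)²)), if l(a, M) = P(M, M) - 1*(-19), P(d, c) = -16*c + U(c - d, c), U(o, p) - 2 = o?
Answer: 548193/288086 ≈ 1.9029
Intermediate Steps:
U(o, p) = 2 + o
P(d, c) = 2 - d - 15*c (P(d, c) = -16*c + (2 + (c - d)) = -16*c + (2 + c - d) = 2 - d - 15*c)
l(a, M) = 21 - 16*M (l(a, M) = (2 - M - 15*M) - 1*(-19) = (2 - 16*M) + 19 = 21 - 16*M)
(455041 + 93152)/(288129 + l(-434, (-4 + 2)²)) = (455041 + 93152)/(288129 + (21 - 16*(-4 + 2)²)) = 548193/(288129 + (21 - 16*(-2)²)) = 548193/(288129 + (21 - 16*4)) = 548193/(288129 + (21 - 64)) = 548193/(288129 - 43) = 548193/288086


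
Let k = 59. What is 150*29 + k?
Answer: 4409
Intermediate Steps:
150*29 + k = 150*29 + 59 = 4350 + 59 = 4409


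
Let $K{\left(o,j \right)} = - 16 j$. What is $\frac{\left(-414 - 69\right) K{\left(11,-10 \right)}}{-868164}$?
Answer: $\frac{6440}{72347} \approx 0.089015$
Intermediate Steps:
$\frac{\left(-414 - 69\right) K{\left(11,-10 \right)}}{-868164} = \frac{\left(-414 - 69\right) \left(\left(-16\right) \left(-10\right)\right)}{-868164} = \left(-483\right) 160 \left(- \frac{1}{868164}\right) = \left(-77280\right) \left(- \frac{1}{868164}\right) = \frac{6440}{72347}$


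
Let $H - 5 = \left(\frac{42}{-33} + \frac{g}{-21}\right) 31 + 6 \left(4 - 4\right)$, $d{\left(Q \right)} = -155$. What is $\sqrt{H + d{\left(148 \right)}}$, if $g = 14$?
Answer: $\frac{i \sqrt{228822}}{33} \approx 14.496 i$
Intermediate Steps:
$H = - \frac{1819}{33}$ ($H = 5 + \left(\left(\frac{42}{-33} + \frac{14}{-21}\right) 31 + 6 \left(4 - 4\right)\right) = 5 + \left(\left(42 \left(- \frac{1}{33}\right) + 14 \left(- \frac{1}{21}\right)\right) 31 + 6 \cdot 0\right) = 5 + \left(\left(- \frac{14}{11} - \frac{2}{3}\right) 31 + 0\right) = 5 + \left(\left(- \frac{64}{33}\right) 31 + 0\right) = 5 + \left(- \frac{1984}{33} + 0\right) = 5 - \frac{1984}{33} = - \frac{1819}{33} \approx -55.121$)
$\sqrt{H + d{\left(148 \right)}} = \sqrt{- \frac{1819}{33} - 155} = \sqrt{- \frac{6934}{33}} = \frac{i \sqrt{228822}}{33}$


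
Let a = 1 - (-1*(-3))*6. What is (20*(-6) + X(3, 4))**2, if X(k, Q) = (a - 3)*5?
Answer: 48400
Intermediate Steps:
a = -17 (a = 1 - 3*6 = 1 - 1*18 = 1 - 18 = -17)
X(k, Q) = -100 (X(k, Q) = (-17 - 3)*5 = -20*5 = -100)
(20*(-6) + X(3, 4))**2 = (20*(-6) - 100)**2 = (-120 - 100)**2 = (-220)**2 = 48400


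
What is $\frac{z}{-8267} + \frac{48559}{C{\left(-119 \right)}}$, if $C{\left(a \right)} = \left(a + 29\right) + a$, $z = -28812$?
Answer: $- \frac{56487935}{246829} \approx -228.85$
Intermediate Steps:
$C{\left(a \right)} = 29 + 2 a$ ($C{\left(a \right)} = \left(29 + a\right) + a = 29 + 2 a$)
$\frac{z}{-8267} + \frac{48559}{C{\left(-119 \right)}} = - \frac{28812}{-8267} + \frac{48559}{29 + 2 \left(-119\right)} = \left(-28812\right) \left(- \frac{1}{8267}\right) + \frac{48559}{29 - 238} = \frac{4116}{1181} + \frac{48559}{-209} = \frac{4116}{1181} + 48559 \left(- \frac{1}{209}\right) = \frac{4116}{1181} - \frac{48559}{209} = - \frac{56487935}{246829}$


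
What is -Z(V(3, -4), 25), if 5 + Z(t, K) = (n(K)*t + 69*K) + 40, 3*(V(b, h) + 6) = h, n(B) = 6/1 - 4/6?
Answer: -15488/9 ≈ -1720.9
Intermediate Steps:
n(B) = 16/3 (n(B) = 6*1 - 4*1/6 = 6 - 2/3 = 16/3)
V(b, h) = -6 + h/3
Z(t, K) = 35 + 69*K + 16*t/3 (Z(t, K) = -5 + ((16*t/3 + 69*K) + 40) = -5 + ((69*K + 16*t/3) + 40) = -5 + (40 + 69*K + 16*t/3) = 35 + 69*K + 16*t/3)
-Z(V(3, -4), 25) = -(35 + 69*25 + 16*(-6 + (1/3)*(-4))/3) = -(35 + 1725 + 16*(-6 - 4/3)/3) = -(35 + 1725 + (16/3)*(-22/3)) = -(35 + 1725 - 352/9) = -1*15488/9 = -15488/9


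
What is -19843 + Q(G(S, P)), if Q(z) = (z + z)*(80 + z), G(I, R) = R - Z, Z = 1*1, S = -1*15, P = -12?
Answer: -21585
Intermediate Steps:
S = -15
Z = 1
G(I, R) = -1 + R (G(I, R) = R - 1*1 = R - 1 = -1 + R)
Q(z) = 2*z*(80 + z) (Q(z) = (2*z)*(80 + z) = 2*z*(80 + z))
-19843 + Q(G(S, P)) = -19843 + 2*(-1 - 12)*(80 + (-1 - 12)) = -19843 + 2*(-13)*(80 - 13) = -19843 + 2*(-13)*67 = -19843 - 1742 = -21585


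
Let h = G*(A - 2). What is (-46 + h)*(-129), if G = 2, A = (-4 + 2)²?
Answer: 5418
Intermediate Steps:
A = 4 (A = (-2)² = 4)
h = 4 (h = 2*(4 - 2) = 2*2 = 4)
(-46 + h)*(-129) = (-46 + 4)*(-129) = -42*(-129) = 5418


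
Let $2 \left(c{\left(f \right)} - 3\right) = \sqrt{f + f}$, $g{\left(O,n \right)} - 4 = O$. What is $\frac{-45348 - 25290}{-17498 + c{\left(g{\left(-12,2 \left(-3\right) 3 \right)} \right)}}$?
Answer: $\frac{1235811810}{306075029} + \frac{141276 i}{306075029} \approx 4.0376 + 0.00046157 i$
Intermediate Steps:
$g{\left(O,n \right)} = 4 + O$
$c{\left(f \right)} = 3 + \frac{\sqrt{2} \sqrt{f}}{2}$ ($c{\left(f \right)} = 3 + \frac{\sqrt{f + f}}{2} = 3 + \frac{\sqrt{2 f}}{2} = 3 + \frac{\sqrt{2} \sqrt{f}}{2}$)
$\frac{-45348 - 25290}{-17498 + c{\left(g{\left(-12,2 \left(-3\right) 3 \right)} \right)}} = \frac{-45348 - 25290}{-17498 + \left(3 + \frac{\sqrt{2} \sqrt{4 - 12}}{2}\right)} = - \frac{70638}{-17498 + \left(3 + \frac{\sqrt{2} \sqrt{-8}}{2}\right)} = - \frac{70638}{-17498 + \left(3 + \frac{\sqrt{2} \cdot 2 i \sqrt{2}}{2}\right)} = - \frac{70638}{-17498 + \left(3 + 2 i\right)} = - \frac{70638}{-17495 + 2 i} = - 70638 \frac{-17495 - 2 i}{306075029} = - \frac{70638 \left(-17495 - 2 i\right)}{306075029}$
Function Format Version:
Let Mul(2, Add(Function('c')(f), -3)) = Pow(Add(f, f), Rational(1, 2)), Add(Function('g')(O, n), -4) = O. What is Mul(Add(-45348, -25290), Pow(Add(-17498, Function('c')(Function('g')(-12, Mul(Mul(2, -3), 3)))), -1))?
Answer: Add(Rational(1235811810, 306075029), Mul(Rational(141276, 306075029), I)) ≈ Add(4.0376, Mul(0.00046157, I))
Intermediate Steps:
Function('g')(O, n) = Add(4, O)
Function('c')(f) = Add(3, Mul(Rational(1, 2), Pow(2, Rational(1, 2)), Pow(f, Rational(1, 2)))) (Function('c')(f) = Add(3, Mul(Rational(1, 2), Pow(Add(f, f), Rational(1, 2)))) = Add(3, Mul(Rational(1, 2), Pow(Mul(2, f), Rational(1, 2)))) = Add(3, Mul(Rational(1, 2), Mul(Pow(2, Rational(1, 2)), Pow(f, Rational(1, 2))))) = Add(3, Mul(Rational(1, 2), Pow(2, Rational(1, 2)), Pow(f, Rational(1, 2)))))
Mul(Add(-45348, -25290), Pow(Add(-17498, Function('c')(Function('g')(-12, Mul(Mul(2, -3), 3)))), -1)) = Mul(Add(-45348, -25290), Pow(Add(-17498, Add(3, Mul(Rational(1, 2), Pow(2, Rational(1, 2)), Pow(Add(4, -12), Rational(1, 2))))), -1)) = Mul(-70638, Pow(Add(-17498, Add(3, Mul(Rational(1, 2), Pow(2, Rational(1, 2)), Pow(-8, Rational(1, 2))))), -1)) = Mul(-70638, Pow(Add(-17498, Add(3, Mul(Rational(1, 2), Pow(2, Rational(1, 2)), Mul(2, I, Pow(2, Rational(1, 2)))))), -1)) = Mul(-70638, Pow(Add(-17498, Add(3, Mul(2, I))), -1)) = Mul(-70638, Pow(Add(-17495, Mul(2, I)), -1)) = Mul(-70638, Mul(Rational(1, 306075029), Add(-17495, Mul(-2, I)))) = Mul(Rational(-70638, 306075029), Add(-17495, Mul(-2, I)))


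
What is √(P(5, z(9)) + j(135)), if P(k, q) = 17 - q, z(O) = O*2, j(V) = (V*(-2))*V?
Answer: I*√36451 ≈ 190.92*I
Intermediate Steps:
j(V) = -2*V² (j(V) = (-2*V)*V = -2*V²)
z(O) = 2*O
√(P(5, z(9)) + j(135)) = √((17 - 2*9) - 2*135²) = √((17 - 1*18) - 2*18225) = √((17 - 18) - 36450) = √(-1 - 36450) = √(-36451) = I*√36451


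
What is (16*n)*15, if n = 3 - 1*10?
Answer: -1680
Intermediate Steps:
n = -7 (n = 3 - 10 = -7)
(16*n)*15 = (16*(-7))*15 = -112*15 = -1680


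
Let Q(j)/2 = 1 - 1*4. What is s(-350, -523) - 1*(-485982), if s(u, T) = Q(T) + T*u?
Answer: 669026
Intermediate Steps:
Q(j) = -6 (Q(j) = 2*(1 - 1*4) = 2*(1 - 4) = 2*(-3) = -6)
s(u, T) = -6 + T*u
s(-350, -523) - 1*(-485982) = (-6 - 523*(-350)) - 1*(-485982) = (-6 + 183050) + 485982 = 183044 + 485982 = 669026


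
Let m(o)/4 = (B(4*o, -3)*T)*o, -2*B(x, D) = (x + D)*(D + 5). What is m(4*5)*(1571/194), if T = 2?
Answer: -9677360/97 ≈ -99767.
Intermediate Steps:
B(x, D) = -(5 + D)*(D + x)/2 (B(x, D) = -(x + D)*(D + 5)/2 = -(D + x)*(5 + D)/2 = -(5 + D)*(D + x)/2)
m(o) = 4*o*(6 - 8*o) (m(o) = 4*(((-5/2*(-3) - 10*o - ½*(-3)² - ½*(-3)*4*o)*2)*o) = 4*(((15/2 - 10*o - ½*9 + 6*o)*2)*o) = 4*(((15/2 - 10*o - 9/2 + 6*o)*2)*o) = 4*(((3 - 4*o)*2)*o) = 4*((6 - 8*o)*o) = 4*(o*(6 - 8*o)) = 4*o*(6 - 8*o))
m(4*5)*(1571/194) = (8*(4*5)*(3 - 16*5))*(1571/194) = (8*20*(3 - 4*20))*(1571*(1/194)) = (8*20*(3 - 80))*(1571/194) = (8*20*(-77))*(1571/194) = -12320*1571/194 = -9677360/97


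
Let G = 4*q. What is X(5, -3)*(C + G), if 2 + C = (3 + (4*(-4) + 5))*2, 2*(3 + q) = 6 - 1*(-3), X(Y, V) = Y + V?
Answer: -24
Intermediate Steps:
X(Y, V) = V + Y
q = 3/2 (q = -3 + (6 - 1*(-3))/2 = -3 + (6 + 3)/2 = -3 + (½)*9 = -3 + 9/2 = 3/2 ≈ 1.5000)
G = 6 (G = 4*(3/2) = 6)
C = -18 (C = -2 + (3 + (4*(-4) + 5))*2 = -2 + (3 + (-16 + 5))*2 = -2 + (3 - 11)*2 = -2 - 8*2 = -2 - 16 = -18)
X(5, -3)*(C + G) = (-3 + 5)*(-18 + 6) = 2*(-12) = -24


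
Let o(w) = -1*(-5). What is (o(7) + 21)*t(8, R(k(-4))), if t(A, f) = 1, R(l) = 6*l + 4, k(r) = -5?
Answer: 26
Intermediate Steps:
o(w) = 5
R(l) = 4 + 6*l
(o(7) + 21)*t(8, R(k(-4))) = (5 + 21)*1 = 26*1 = 26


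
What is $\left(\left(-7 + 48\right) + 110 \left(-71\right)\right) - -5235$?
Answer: $-2534$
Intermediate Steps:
$\left(\left(-7 + 48\right) + 110 \left(-71\right)\right) - -5235 = \left(41 - 7810\right) + 5235 = -7769 + 5235 = -2534$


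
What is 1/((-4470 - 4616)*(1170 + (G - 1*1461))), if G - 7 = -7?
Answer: 1/2644026 ≈ 3.7821e-7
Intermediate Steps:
G = 0 (G = 7 - 7 = 0)
1/((-4470 - 4616)*(1170 + (G - 1*1461))) = 1/((-4470 - 4616)*(1170 + (0 - 1*1461))) = 1/(-9086*(1170 + (0 - 1461))) = 1/(-9086*(1170 - 1461)) = 1/(-9086*(-291)) = 1/2644026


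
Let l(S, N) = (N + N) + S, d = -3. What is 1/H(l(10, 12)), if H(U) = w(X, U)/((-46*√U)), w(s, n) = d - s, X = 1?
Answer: 23*√34/2 ≈ 67.056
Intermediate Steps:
l(S, N) = S + 2*N (l(S, N) = 2*N + S = S + 2*N)
w(s, n) = -3 - s
H(U) = 2/(23*√U) (H(U) = (-3 - 1*1)/((-46*√U)) = (-3 - 1)*(-1/(46*√U)) = -(-2)/(23*√U) = 2/(23*√U))
1/H(l(10, 12)) = 1/(2/(23*√(10 + 2*12))) = 1/(2/(23*√(10 + 24))) = 1/(2/(23*√34)) = 1/(2*(√34/34)/23) = 1/(√34/391) = 23*√34/2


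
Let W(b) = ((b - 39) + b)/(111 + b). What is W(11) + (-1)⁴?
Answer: 105/122 ≈ 0.86066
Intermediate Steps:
W(b) = (-39 + 2*b)/(111 + b) (W(b) = ((-39 + b) + b)/(111 + b) = (-39 + 2*b)/(111 + b))
W(11) + (-1)⁴ = (-39 + 2*11)/(111 + 11) + (-1)⁴ = (-39 + 22)/122 + 1 = (1/122)*(-17) + 1 = -17/122 + 1 = 105/122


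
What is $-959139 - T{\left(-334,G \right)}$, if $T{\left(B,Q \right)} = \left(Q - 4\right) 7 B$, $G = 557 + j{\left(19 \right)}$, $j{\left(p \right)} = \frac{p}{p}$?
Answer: $336113$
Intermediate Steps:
$j{\left(p \right)} = 1$
$G = 558$ ($G = 557 + 1 = 558$)
$T{\left(B,Q \right)} = B \left(-28 + 7 Q\right)$ ($T{\left(B,Q \right)} = \left(Q - 4\right) 7 B = \left(-4 + Q\right) 7 B = \left(-28 + 7 Q\right) B = B \left(-28 + 7 Q\right)$)
$-959139 - T{\left(-334,G \right)} = -959139 - 7 \left(-334\right) \left(-4 + 558\right) = -959139 - 7 \left(-334\right) 554 = -959139 - -1295252 = -959139 + 1295252 = 336113$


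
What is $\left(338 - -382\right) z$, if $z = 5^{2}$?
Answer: $18000$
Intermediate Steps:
$z = 25$
$\left(338 - -382\right) z = \left(338 - -382\right) 25 = \left(338 + 382\right) 25 = 720 \cdot 25 = 18000$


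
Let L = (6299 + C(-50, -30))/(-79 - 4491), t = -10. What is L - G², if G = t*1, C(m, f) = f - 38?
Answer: -463231/4570 ≈ -101.36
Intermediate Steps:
C(m, f) = -38 + f
G = -10 (G = -10*1 = -10)
L = -6231/4570 (L = (6299 + (-38 - 30))/(-79 - 4491) = (6299 - 68)/(-4570) = 6231*(-1/4570) = -6231/4570 ≈ -1.3635)
L - G² = -6231/4570 - 1*(-10)² = -6231/4570 - 1*100 = -6231/4570 - 100 = -463231/4570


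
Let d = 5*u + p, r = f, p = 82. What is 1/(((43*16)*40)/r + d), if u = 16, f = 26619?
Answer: 26619/4339798 ≈ 0.0061337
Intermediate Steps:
r = 26619
d = 162 (d = 5*16 + 82 = 80 + 82 = 162)
1/(((43*16)*40)/r + d) = 1/(((43*16)*40)/26619 + 162) = 1/((688*40)*(1/26619) + 162) = 1/(27520*(1/26619) + 162) = 1/(27520/26619 + 162) = 1/(4339798/26619) = 26619/4339798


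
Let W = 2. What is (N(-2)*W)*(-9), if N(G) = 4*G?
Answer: 144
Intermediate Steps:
(N(-2)*W)*(-9) = ((4*(-2))*2)*(-9) = -8*2*(-9) = -16*(-9) = 144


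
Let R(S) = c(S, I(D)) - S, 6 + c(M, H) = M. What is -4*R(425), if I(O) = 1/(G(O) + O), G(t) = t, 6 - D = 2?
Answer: 24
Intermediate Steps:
D = 4 (D = 6 - 1*2 = 6 - 2 = 4)
I(O) = 1/(2*O) (I(O) = 1/(O + O) = 1/(2*O))
c(M, H) = -6 + M
R(S) = -6 (R(S) = (-6 + S) - S = -6)
-4*R(425) = -4*(-6) = 24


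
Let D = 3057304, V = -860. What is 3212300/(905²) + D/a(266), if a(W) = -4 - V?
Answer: 12533790687/3505427 ≈ 3575.5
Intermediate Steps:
a(W) = 856 (a(W) = -4 - 1*(-860) = -4 + 860 = 856)
3212300/(905²) + D/a(266) = 3212300/(905²) + 3057304/856 = 3212300/819025 + 3057304*(1/856) = 3212300*(1/819025) + 382163/107 = 128492/32761 + 382163/107 = 12533790687/3505427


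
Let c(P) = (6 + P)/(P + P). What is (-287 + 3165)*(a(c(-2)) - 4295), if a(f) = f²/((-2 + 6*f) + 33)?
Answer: -309022372/25 ≈ -1.2361e+7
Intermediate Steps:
c(P) = (6 + P)/(2*P) (c(P) = (6 + P)/((2*P)) = (6 + P)*(1/(2*P)) = (6 + P)/(2*P))
a(f) = f²/(31 + 6*f)
(-287 + 3165)*(a(c(-2)) - 4295) = (-287 + 3165)*(((½)*(6 - 2)/(-2))²/(31 + 6*((½)*(6 - 2)/(-2))) - 4295) = 2878*(((½)*(-½)*4)²/(31 + 6*((½)*(-½)*4)) - 4295) = 2878*((-1)²/(31 + 6*(-1)) - 4295) = 2878*(1/(31 - 6) - 4295) = 2878*(1/25 - 4295) = 2878*(-107374/25) = -309022372/25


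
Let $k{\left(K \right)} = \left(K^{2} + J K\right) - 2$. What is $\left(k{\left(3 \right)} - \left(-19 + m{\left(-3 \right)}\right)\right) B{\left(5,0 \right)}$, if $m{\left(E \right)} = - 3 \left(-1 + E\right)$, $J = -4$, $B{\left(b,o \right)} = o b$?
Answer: $0$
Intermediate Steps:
$B{\left(b,o \right)} = b o$
$k{\left(K \right)} = -2 + K^{2} - 4 K$ ($k{\left(K \right)} = \left(K^{2} - 4 K\right) - 2 = -2 + K^{2} - 4 K$)
$m{\left(E \right)} = 3 - 3 E$
$\left(k{\left(3 \right)} - \left(-19 + m{\left(-3 \right)}\right)\right) B{\left(5,0 \right)} = \left(\left(-2 + 3^{2} - 12\right) + \left(19 - \left(3 - -9\right)\right)\right) 5 \cdot 0 = \left(\left(-2 + 9 - 12\right) + \left(19 - \left(3 + 9\right)\right)\right) 0 = \left(-5 + \left(19 - 12\right)\right) 0 = \left(-5 + 7\right) 0 = 2 \cdot 0 = 0$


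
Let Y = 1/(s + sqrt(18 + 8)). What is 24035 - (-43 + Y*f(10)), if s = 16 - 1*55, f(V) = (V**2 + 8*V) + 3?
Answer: 2769519/115 + 183*sqrt(26)/1495 ≈ 24083.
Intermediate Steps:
f(V) = 3 + V**2 + 8*V
s = -39 (s = 16 - 55 = -39)
Y = 1/(-39 + sqrt(26)) (Y = 1/(-39 + sqrt(18 + 8)) = 1/(-39 + sqrt(26)) ≈ -0.029498)
24035 - (-43 + Y*f(10)) = 24035 - (-43 + (-3/115 - sqrt(26)/1495)*(3 + 10**2 + 8*10)) = 24035 - (-43 + (-3/115 - sqrt(26)/1495)*(3 + 100 + 80)) = 24035 - (-43 + (-3/115 - sqrt(26)/1495)*183) = 24035 - (-43 + (-549/115 - 183*sqrt(26)/1495)) = 24035 - (-5494/115 - 183*sqrt(26)/1495) = 24035 + (5494/115 + 183*sqrt(26)/1495) = 2769519/115 + 183*sqrt(26)/1495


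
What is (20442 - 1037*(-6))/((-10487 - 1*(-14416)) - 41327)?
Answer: -4444/6233 ≈ -0.71298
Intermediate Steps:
(20442 - 1037*(-6))/((-10487 - 1*(-14416)) - 41327) = (20442 + 6222)/((-10487 + 14416) - 41327) = 26664/(3929 - 41327) = 26664/(-37398) = 26664*(-1/37398) = -4444/6233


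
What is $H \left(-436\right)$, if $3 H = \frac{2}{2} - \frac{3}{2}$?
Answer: $\frac{218}{3} \approx 72.667$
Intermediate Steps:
$H = - \frac{1}{6}$ ($H = \frac{\frac{2}{2} - \frac{3}{2}}{3} = \frac{2 \cdot \frac{1}{2} - \frac{3}{2}}{3} = \frac{1 - \frac{3}{2}}{3} = \frac{1}{3} \left(- \frac{1}{2}\right) = - \frac{1}{6} \approx -0.16667$)
$H \left(-436\right) = \left(- \frac{1}{6}\right) \left(-436\right) = \frac{218}{3}$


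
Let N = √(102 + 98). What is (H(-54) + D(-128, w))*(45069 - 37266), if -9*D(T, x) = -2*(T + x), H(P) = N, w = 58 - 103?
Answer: -299982 + 78030*√2 ≈ -1.8963e+5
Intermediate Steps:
w = -45
N = 10*√2 (N = √200 = 10*√2 ≈ 14.142)
H(P) = 10*√2
D(T, x) = 2*T/9 + 2*x/9 (D(T, x) = -(-2)*(T + x)/9 = -(-2*T - 2*x)/9 = 2*T/9 + 2*x/9)
(H(-54) + D(-128, w))*(45069 - 37266) = (10*√2 + ((2/9)*(-128) + (2/9)*(-45)))*(45069 - 37266) = (10*√2 + (-256/9 - 10))*7803 = (10*√2 - 346/9)*7803 = (-346/9 + 10*√2)*7803 = -299982 + 78030*√2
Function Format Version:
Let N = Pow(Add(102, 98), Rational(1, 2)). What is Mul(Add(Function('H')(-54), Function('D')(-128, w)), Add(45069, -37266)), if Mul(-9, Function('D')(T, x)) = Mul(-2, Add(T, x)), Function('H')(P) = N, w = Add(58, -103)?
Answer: Add(-299982, Mul(78030, Pow(2, Rational(1, 2)))) ≈ -1.8963e+5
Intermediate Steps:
w = -45
N = Mul(10, Pow(2, Rational(1, 2))) (N = Pow(200, Rational(1, 2)) = Mul(10, Pow(2, Rational(1, 2))) ≈ 14.142)
Function('H')(P) = Mul(10, Pow(2, Rational(1, 2)))
Function('D')(T, x) = Add(Mul(Rational(2, 9), T), Mul(Rational(2, 9), x)) (Function('D')(T, x) = Mul(Rational(-1, 9), Mul(-2, Add(T, x))) = Mul(Rational(-1, 9), Add(Mul(-2, T), Mul(-2, x))) = Add(Mul(Rational(2, 9), T), Mul(Rational(2, 9), x)))
Mul(Add(Function('H')(-54), Function('D')(-128, w)), Add(45069, -37266)) = Mul(Add(Mul(10, Pow(2, Rational(1, 2))), Add(Mul(Rational(2, 9), -128), Mul(Rational(2, 9), -45))), Add(45069, -37266)) = Mul(Add(Mul(10, Pow(2, Rational(1, 2))), Add(Rational(-256, 9), -10)), 7803) = Mul(Add(Mul(10, Pow(2, Rational(1, 2))), Rational(-346, 9)), 7803) = Mul(Add(Rational(-346, 9), Mul(10, Pow(2, Rational(1, 2)))), 7803) = Add(-299982, Mul(78030, Pow(2, Rational(1, 2))))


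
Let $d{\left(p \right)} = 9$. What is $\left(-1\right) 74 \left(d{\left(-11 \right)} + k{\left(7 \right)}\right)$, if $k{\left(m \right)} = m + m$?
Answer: $-1702$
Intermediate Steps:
$k{\left(m \right)} = 2 m$
$\left(-1\right) 74 \left(d{\left(-11 \right)} + k{\left(7 \right)}\right) = \left(-1\right) 74 \left(9 + 2 \cdot 7\right) = - 74 \left(9 + 14\right) = \left(-74\right) 23 = -1702$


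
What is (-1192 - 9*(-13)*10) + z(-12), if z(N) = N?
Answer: -34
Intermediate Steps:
(-1192 - 9*(-13)*10) + z(-12) = (-1192 - 9*(-13)*10) - 12 = (-1192 + 117*10) - 12 = (-1192 + 1170) - 12 = -22 - 12 = -34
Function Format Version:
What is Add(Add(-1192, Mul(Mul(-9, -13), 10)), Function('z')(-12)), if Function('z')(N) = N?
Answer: -34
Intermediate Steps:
Add(Add(-1192, Mul(Mul(-9, -13), 10)), Function('z')(-12)) = Add(Add(-1192, Mul(Mul(-9, -13), 10)), -12) = Add(Add(-1192, Mul(117, 10)), -12) = Add(Add(-1192, 1170), -12) = Add(-22, -12) = -34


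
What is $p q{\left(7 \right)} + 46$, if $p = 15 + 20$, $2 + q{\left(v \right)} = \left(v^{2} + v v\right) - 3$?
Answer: $3301$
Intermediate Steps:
$q{\left(v \right)} = -5 + 2 v^{2}$ ($q{\left(v \right)} = -2 - \left(3 - v^{2} - v v\right) = -2 + \left(\left(v^{2} + v^{2}\right) - 3\right) = -2 + \left(2 v^{2} - 3\right) = -2 + \left(-3 + 2 v^{2}\right) = -5 + 2 v^{2}$)
$p = 35$
$p q{\left(7 \right)} + 46 = 35 \left(-5 + 2 \cdot 7^{2}\right) + 46 = 35 \left(-5 + 2 \cdot 49\right) + 46 = 35 \left(-5 + 98\right) + 46 = 35 \cdot 93 + 46 = 3255 + 46 = 3301$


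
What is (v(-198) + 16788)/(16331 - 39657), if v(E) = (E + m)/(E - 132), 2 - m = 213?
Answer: -5540449/7697580 ≈ -0.71976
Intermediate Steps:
m = -211 (m = 2 - 1*213 = 2 - 213 = -211)
v(E) = (-211 + E)/(-132 + E) (v(E) = (E - 211)/(E - 132) = (-211 + E)/(-132 + E))
(v(-198) + 16788)/(16331 - 39657) = ((-211 - 198)/(-132 - 198) + 16788)/(16331 - 39657) = (-409/(-330) + 16788)/(-23326) = (-1/330*(-409) + 16788)*(-1/23326) = (409/330 + 16788)*(-1/23326) = (5540449/330)*(-1/23326) = -5540449/7697580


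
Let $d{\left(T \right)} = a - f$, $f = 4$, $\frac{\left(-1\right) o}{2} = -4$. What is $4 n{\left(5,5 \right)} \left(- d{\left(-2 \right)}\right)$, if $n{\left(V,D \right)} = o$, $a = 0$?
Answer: $128$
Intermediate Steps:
$o = 8$ ($o = \left(-2\right) \left(-4\right) = 8$)
$n{\left(V,D \right)} = 8$
$d{\left(T \right)} = -4$ ($d{\left(T \right)} = 0 - 4 = -4$)
$4 n{\left(5,5 \right)} \left(- d{\left(-2 \right)}\right) = 4 \cdot 8 \left(\left(-1\right) \left(-4\right)\right) = 32 \cdot 4 = 128$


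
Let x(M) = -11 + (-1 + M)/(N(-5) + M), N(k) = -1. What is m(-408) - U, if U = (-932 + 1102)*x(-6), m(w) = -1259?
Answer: 441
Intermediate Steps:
x(M) = -10 (x(M) = -11 + (-1 + M)/(-1 + M) = -11 + 1 = -10)
U = -1700 (U = (-932 + 1102)*(-10) = 170*(-10) = -1700)
m(-408) - U = -1259 - 1*(-1700) = -1259 + 1700 = 441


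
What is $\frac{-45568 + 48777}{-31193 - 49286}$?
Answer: $- \frac{3209}{80479} \approx -0.039874$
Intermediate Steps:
$\frac{-45568 + 48777}{-31193 - 49286} = \frac{3209}{-80479} = 3209 \left(- \frac{1}{80479}\right) = - \frac{3209}{80479}$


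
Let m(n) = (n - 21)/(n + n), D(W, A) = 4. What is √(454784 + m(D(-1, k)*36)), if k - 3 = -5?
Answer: √261955830/24 ≈ 674.38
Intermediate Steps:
k = -2 (k = 3 - 5 = -2)
m(n) = (-21 + n)/(2*n) (m(n) = (-21 + n)/((2*n)) = (-21 + n)*(1/(2*n)) = (-21 + n)/(2*n))
√(454784 + m(D(-1, k)*36)) = √(454784 + (-21 + 4*36)/(2*((4*36)))) = √(454784 + (½)*(-21 + 144)/144) = √(454784 + (½)*(1/144)*123) = √(454784 + 41/96) = √(43659305/96) = √261955830/24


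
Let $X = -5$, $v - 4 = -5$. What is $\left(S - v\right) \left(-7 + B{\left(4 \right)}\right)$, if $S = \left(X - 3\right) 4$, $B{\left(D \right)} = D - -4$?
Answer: $-31$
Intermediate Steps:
$v = -1$ ($v = 4 - 5 = -1$)
$B{\left(D \right)} = 4 + D$ ($B{\left(D \right)} = D + 4 = 4 + D$)
$S = -32$ ($S = \left(-5 - 3\right) 4 = \left(-8\right) 4 = -32$)
$\left(S - v\right) \left(-7 + B{\left(4 \right)}\right) = \left(-32 - -1\right) \left(-7 + \left(4 + 4\right)\right) = \left(-32 + 1\right) \left(-7 + 8\right) = \left(-31\right) 1 = -31$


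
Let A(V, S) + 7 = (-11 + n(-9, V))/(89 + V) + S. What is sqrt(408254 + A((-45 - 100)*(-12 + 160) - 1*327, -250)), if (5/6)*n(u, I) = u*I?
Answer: sqrt(4802029738258630)/108490 ≈ 638.74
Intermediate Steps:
n(u, I) = 6*I*u/5 (n(u, I) = 6*(u*I)/5 = 6*(I*u)/5 = 6*I*u/5)
A(V, S) = -7 + S + (-11 - 54*V/5)/(89 + V) (A(V, S) = -7 + ((-11 + (6/5)*V*(-9))/(89 + V) + S) = -7 + ((-11 - 54*V/5)/(89 + V) + S) = -7 + (S + (-11 - 54*V/5)/(89 + V)) = -7 + S + (-11 - 54*V/5)/(89 + V))
sqrt(408254 + A((-45 - 100)*(-12 + 160) - 1*327, -250)) = sqrt(408254 + (-634 + 89*(-250) - 89*((-45 - 100)*(-12 + 160) - 1*327)/5 - 250*((-45 - 100)*(-12 + 160) - 1*327))/(89 + ((-45 - 100)*(-12 + 160) - 1*327))) = sqrt(408254 + (-634 - 22250 - 89*(-145*148 - 327)/5 - 250*(-145*148 - 327))/(89 + (-145*148 - 327))) = sqrt(408254 + (-634 - 22250 - 89*(-21460 - 327)/5 - 250*(-21460 - 327))/(89 + (-21460 - 327))) = sqrt(408254 + (-634 - 22250 - 89/5*(-21787) - 250*(-21787))/(89 - 21787)) = sqrt(408254 + (-634 - 22250 + 1939043/5 + 5446750)/(-21698)) = sqrt(408254 - 1/21698*29058373/5) = sqrt(408254 - 29058373/108490) = sqrt(44262418087/108490) = sqrt(4802029738258630)/108490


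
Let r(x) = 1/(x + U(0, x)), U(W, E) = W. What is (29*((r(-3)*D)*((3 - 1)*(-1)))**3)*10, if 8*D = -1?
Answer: -145/864 ≈ -0.16782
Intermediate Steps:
D = -1/8 (D = (1/8)*(-1) = -1/8 ≈ -0.12500)
r(x) = 1/x (r(x) = 1/(x + 0) = 1/x)
(29*((r(-3)*D)*((3 - 1)*(-1)))**3)*10 = (29*((-1/8/(-3))*((3 - 1)*(-1)))**3)*10 = (29*((-1/3*(-1/8))*(2*(-1)))**3)*10 = (29*((1/24)*(-2))**3)*10 = (29*(-1/12)**3)*10 = (29*(-1/1728))*10 = -29/1728*10 = -145/864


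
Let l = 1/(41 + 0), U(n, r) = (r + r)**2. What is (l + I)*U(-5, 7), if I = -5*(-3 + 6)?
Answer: -120344/41 ≈ -2935.2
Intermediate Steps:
U(n, r) = 4*r**2 (U(n, r) = (2*r)**2 = 4*r**2)
l = 1/41 ≈ 0.024390
I = -15 (I = -5*3 = -15)
(l + I)*U(-5, 7) = (1/41 - 15)*(4*7**2) = -2456*49/41 = -614/41*196 = -120344/41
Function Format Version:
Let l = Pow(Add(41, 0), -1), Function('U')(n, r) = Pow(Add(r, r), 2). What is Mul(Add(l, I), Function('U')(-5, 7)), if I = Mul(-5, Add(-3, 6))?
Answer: Rational(-120344, 41) ≈ -2935.2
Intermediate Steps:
Function('U')(n, r) = Mul(4, Pow(r, 2)) (Function('U')(n, r) = Pow(Mul(2, r), 2) = Mul(4, Pow(r, 2)))
l = Rational(1, 41) (l = Pow(41, -1) = Rational(1, 41) ≈ 0.024390)
I = -15 (I = Mul(-5, 3) = -15)
Mul(Add(l, I), Function('U')(-5, 7)) = Mul(Add(Rational(1, 41), -15), Mul(4, Pow(7, 2))) = Mul(Rational(-614, 41), Mul(4, 49)) = Mul(Rational(-614, 41), 196) = Rational(-120344, 41)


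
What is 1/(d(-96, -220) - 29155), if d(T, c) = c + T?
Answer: -1/29471 ≈ -3.3932e-5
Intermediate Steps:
d(T, c) = T + c
1/(d(-96, -220) - 29155) = 1/((-96 - 220) - 29155) = 1/(-316 - 29155) = 1/(-29471) = -1/29471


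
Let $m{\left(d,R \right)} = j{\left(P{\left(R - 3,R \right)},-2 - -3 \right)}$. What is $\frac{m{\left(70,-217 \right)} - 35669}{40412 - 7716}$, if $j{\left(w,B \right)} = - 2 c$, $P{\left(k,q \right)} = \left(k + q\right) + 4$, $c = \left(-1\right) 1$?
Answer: $- \frac{35667}{32696} \approx -1.0909$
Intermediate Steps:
$c = -1$
$P{\left(k,q \right)} = 4 + k + q$
$j{\left(w,B \right)} = 2$ ($j{\left(w,B \right)} = \left(-2\right) \left(-1\right) = 2$)
$m{\left(d,R \right)} = 2$
$\frac{m{\left(70,-217 \right)} - 35669}{40412 - 7716} = \frac{2 - 35669}{40412 - 7716} = - \frac{35667}{32696}$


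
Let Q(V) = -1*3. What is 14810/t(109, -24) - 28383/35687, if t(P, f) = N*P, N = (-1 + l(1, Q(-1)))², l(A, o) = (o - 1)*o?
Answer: 154181083/470675843 ≈ 0.32757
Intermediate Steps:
Q(V) = -3
l(A, o) = o*(-1 + o) (l(A, o) = (-1 + o)*o = o*(-1 + o))
N = 121 (N = (-1 - 3*(-1 - 3))² = (-1 - 3*(-4))² = (-1 + 12)² = 11² = 121)
t(P, f) = 121*P
14810/t(109, -24) - 28383/35687 = 14810/((121*109)) - 28383/35687 = 14810/13189 - 28383*1/35687 = 14810*(1/13189) - 28383/35687 = 14810/13189 - 28383/35687 = 154181083/470675843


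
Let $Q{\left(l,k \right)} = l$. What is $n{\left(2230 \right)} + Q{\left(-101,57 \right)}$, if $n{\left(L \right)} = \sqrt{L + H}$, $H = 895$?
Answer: $-101 + 25 \sqrt{5} \approx -45.098$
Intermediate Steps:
$n{\left(L \right)} = \sqrt{895 + L}$ ($n{\left(L \right)} = \sqrt{L + 895} = \sqrt{895 + L}$)
$n{\left(2230 \right)} + Q{\left(-101,57 \right)} = \sqrt{895 + 2230} - 101 = \sqrt{3125} - 101 = 25 \sqrt{5} - 101 = -101 + 25 \sqrt{5}$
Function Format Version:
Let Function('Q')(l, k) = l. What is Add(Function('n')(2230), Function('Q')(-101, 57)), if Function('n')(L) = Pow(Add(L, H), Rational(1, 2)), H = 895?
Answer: Add(-101, Mul(25, Pow(5, Rational(1, 2)))) ≈ -45.098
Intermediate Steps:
Function('n')(L) = Pow(Add(895, L), Rational(1, 2)) (Function('n')(L) = Pow(Add(L, 895), Rational(1, 2)) = Pow(Add(895, L), Rational(1, 2)))
Add(Function('n')(2230), Function('Q')(-101, 57)) = Add(Pow(Add(895, 2230), Rational(1, 2)), -101) = Add(Pow(3125, Rational(1, 2)), -101) = Add(Mul(25, Pow(5, Rational(1, 2))), -101) = Add(-101, Mul(25, Pow(5, Rational(1, 2))))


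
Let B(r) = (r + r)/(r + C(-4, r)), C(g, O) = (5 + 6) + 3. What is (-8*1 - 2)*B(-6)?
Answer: 15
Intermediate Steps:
C(g, O) = 14 (C(g, O) = 11 + 3 = 14)
B(r) = 2*r/(14 + r) (B(r) = (r + r)/(r + 14) = (2*r)/(14 + r) = 2*r/(14 + r))
(-8*1 - 2)*B(-6) = (-8*1 - 2)*(2*(-6)/(14 - 6)) = (-8 - 2)*(2*(-6)/8) = -20*(-6)/8 = -10*(-3/2) = 15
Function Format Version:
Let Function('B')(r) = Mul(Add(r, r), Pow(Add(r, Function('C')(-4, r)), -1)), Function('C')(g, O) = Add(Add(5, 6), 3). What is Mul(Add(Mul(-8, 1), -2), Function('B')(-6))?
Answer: 15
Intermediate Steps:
Function('C')(g, O) = 14 (Function('C')(g, O) = Add(11, 3) = 14)
Function('B')(r) = Mul(2, r, Pow(Add(14, r), -1)) (Function('B')(r) = Mul(Add(r, r), Pow(Add(r, 14), -1)) = Mul(Mul(2, r), Pow(Add(14, r), -1)) = Mul(2, r, Pow(Add(14, r), -1)))
Mul(Add(Mul(-8, 1), -2), Function('B')(-6)) = Mul(Add(Mul(-8, 1), -2), Mul(2, -6, Pow(Add(14, -6), -1))) = Mul(Add(-8, -2), Mul(2, -6, Pow(8, -1))) = Mul(-10, Mul(2, -6, Rational(1, 8))) = Mul(-10, Rational(-3, 2)) = 15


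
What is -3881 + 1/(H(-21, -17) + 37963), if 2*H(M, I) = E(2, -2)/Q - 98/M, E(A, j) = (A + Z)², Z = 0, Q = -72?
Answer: -5304360595/1366751 ≈ -3881.0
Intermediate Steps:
E(A, j) = A² (E(A, j) = (A + 0)² = A²)
H(M, I) = -1/36 - 49/M (H(M, I) = (2²/(-72) - 98/M)/2 = (4*(-1/72) - 98/M)/2 = (-1/18 - 98/M)/2 = -1/36 - 49/M)
-3881 + 1/(H(-21, -17) + 37963) = -3881 + 1/((1/36)*(-1764 - 1*(-21))/(-21) + 37963) = -3881 + 1/((1/36)*(-1/21)*(-1764 + 21) + 37963) = -3881 + 1/((1/36)*(-1/21)*(-1743) + 37963) = -3881 + 1/(83/36 + 37963) = -3881 + 1/(1366751/36) = -3881 + 36/1366751 = -5304360595/1366751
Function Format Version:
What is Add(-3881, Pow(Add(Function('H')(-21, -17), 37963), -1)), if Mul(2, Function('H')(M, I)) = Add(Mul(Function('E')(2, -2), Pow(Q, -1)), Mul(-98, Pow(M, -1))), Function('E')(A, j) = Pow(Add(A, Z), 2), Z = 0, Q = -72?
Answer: Rational(-5304360595, 1366751) ≈ -3881.0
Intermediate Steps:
Function('E')(A, j) = Pow(A, 2) (Function('E')(A, j) = Pow(Add(A, 0), 2) = Pow(A, 2))
Function('H')(M, I) = Add(Rational(-1, 36), Mul(-49, Pow(M, -1))) (Function('H')(M, I) = Mul(Rational(1, 2), Add(Mul(Pow(2, 2), Pow(-72, -1)), Mul(-98, Pow(M, -1)))) = Mul(Rational(1, 2), Add(Mul(4, Rational(-1, 72)), Mul(-98, Pow(M, -1)))) = Mul(Rational(1, 2), Add(Rational(-1, 18), Mul(-98, Pow(M, -1)))) = Add(Rational(-1, 36), Mul(-49, Pow(M, -1))))
Add(-3881, Pow(Add(Function('H')(-21, -17), 37963), -1)) = Add(-3881, Pow(Add(Mul(Rational(1, 36), Pow(-21, -1), Add(-1764, Mul(-1, -21))), 37963), -1)) = Add(-3881, Pow(Add(Mul(Rational(1, 36), Rational(-1, 21), Add(-1764, 21)), 37963), -1)) = Add(-3881, Pow(Add(Mul(Rational(1, 36), Rational(-1, 21), -1743), 37963), -1)) = Add(-3881, Pow(Add(Rational(83, 36), 37963), -1)) = Add(-3881, Pow(Rational(1366751, 36), -1)) = Add(-3881, Rational(36, 1366751)) = Rational(-5304360595, 1366751)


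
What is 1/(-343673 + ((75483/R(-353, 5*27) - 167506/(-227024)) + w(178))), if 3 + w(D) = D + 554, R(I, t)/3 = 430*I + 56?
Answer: -2870604968/984455108128747 ≈ -2.9159e-6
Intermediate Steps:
R(I, t) = 168 + 1290*I (R(I, t) = 3*(430*I + 56) = 3*(56 + 430*I) = 168 + 1290*I)
w(D) = 551 + D (w(D) = -3 + (D + 554) = -3 + (554 + D) = 551 + D)
1/(-343673 + ((75483/R(-353, 5*27) - 167506/(-227024)) + w(178))) = 1/(-343673 + ((75483/(168 + 1290*(-353)) - 167506/(-227024)) + (551 + 178))) = 1/(-343673 + ((75483/(168 - 455370) - 167506*(-1/227024)) + 729)) = 1/(-343673 + ((75483/(-455202) + 83753/113512) + 729)) = 1/(-343673 + ((75483*(-1/455202) + 83753/113512) + 729)) = 1/(-343673 + ((-8387/50578 + 83753/113512) + 729)) = 1/(-343673 + (1642017045/2870604968 + 729)) = 1/(-343673 + 2094313038717/2870604968) = 1/(-984455108128747/2870604968) = -2870604968/984455108128747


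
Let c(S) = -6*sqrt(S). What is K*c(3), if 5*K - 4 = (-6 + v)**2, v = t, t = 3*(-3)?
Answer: -1374*sqrt(3)/5 ≈ -475.97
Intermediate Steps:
t = -9
v = -9
K = 229/5 (K = 4/5 + (-6 - 9)**2/5 = 4/5 + (1/5)*(-15)**2 = 4/5 + (1/5)*225 = 4/5 + 45 = 229/5 ≈ 45.800)
K*c(3) = 229*(-6*sqrt(3))/5 = -1374*sqrt(3)/5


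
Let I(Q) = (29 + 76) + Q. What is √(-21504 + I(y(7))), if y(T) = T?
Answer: 4*I*√1337 ≈ 146.26*I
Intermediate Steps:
I(Q) = 105 + Q
√(-21504 + I(y(7))) = √(-21504 + (105 + 7)) = √(-21504 + 112) = √(-21392) = 4*I*√1337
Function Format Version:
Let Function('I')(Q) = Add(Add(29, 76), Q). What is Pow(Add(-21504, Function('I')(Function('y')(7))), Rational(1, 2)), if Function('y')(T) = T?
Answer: Mul(4, I, Pow(1337, Rational(1, 2))) ≈ Mul(146.26, I)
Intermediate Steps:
Function('I')(Q) = Add(105, Q)
Pow(Add(-21504, Function('I')(Function('y')(7))), Rational(1, 2)) = Pow(Add(-21504, Add(105, 7)), Rational(1, 2)) = Pow(Add(-21504, 112), Rational(1, 2)) = Pow(-21392, Rational(1, 2)) = Mul(4, I, Pow(1337, Rational(1, 2)))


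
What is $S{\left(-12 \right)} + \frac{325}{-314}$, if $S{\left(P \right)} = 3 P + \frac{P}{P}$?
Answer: $- \frac{11315}{314} \approx -36.035$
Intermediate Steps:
$S{\left(P \right)} = 1 + 3 P$ ($S{\left(P \right)} = 3 P + 1 = 1 + 3 P$)
$S{\left(-12 \right)} + \frac{325}{-314} = \left(1 + 3 \left(-12\right)\right) + \frac{325}{-314} = \left(1 - 36\right) + 325 \left(- \frac{1}{314}\right) = -35 - \frac{325}{314} = - \frac{11315}{314}$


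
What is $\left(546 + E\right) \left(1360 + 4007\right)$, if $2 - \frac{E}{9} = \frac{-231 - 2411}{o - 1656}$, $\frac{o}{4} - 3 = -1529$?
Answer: $\frac{11680905177}{3880} \approx 3.0105 \cdot 10^{6}$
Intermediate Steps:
$o = -6104$ ($o = 12 + 4 \left(-1529\right) = 12 - 6116 = -6104$)
$E = \frac{57951}{3880}$ ($E = 18 - 9 \frac{-231 - 2411}{-6104 - 1656} = 18 - 9 \left(- \frac{2642}{-7760}\right) = 18 - 9 \left(\left(-2642\right) \left(- \frac{1}{7760}\right)\right) = 18 - \frac{11889}{3880} = \frac{57951}{3880} \approx 14.936$)
$\left(546 + E\right) \left(1360 + 4007\right) = \left(546 + \frac{57951}{3880}\right) \left(1360 + 4007\right) = \frac{2176431}{3880} \cdot 5367 = \frac{11680905177}{3880}$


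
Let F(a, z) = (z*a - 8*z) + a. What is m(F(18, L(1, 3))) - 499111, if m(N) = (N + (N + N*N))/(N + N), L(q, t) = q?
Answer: -499096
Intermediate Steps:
F(a, z) = a - 8*z + a*z (F(a, z) = (a*z - 8*z) + a = (-8*z + a*z) + a = a - 8*z + a*z)
m(N) = (N**2 + 2*N)/(2*N) (m(N) = (N + (N + N**2))/((2*N)) = (N**2 + 2*N)*(1/(2*N)) = (N**2 + 2*N)/(2*N))
m(F(18, L(1, 3))) - 499111 = (1 + (18 - 8*1 + 18*1)/2) - 499111 = (1 + (18 - 8 + 18)/2) - 499111 = (1 + (1/2)*28) - 499111 = (1 + 14) - 499111 = 15 - 499111 = -499096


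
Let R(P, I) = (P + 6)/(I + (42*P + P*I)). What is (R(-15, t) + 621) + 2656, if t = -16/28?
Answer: 2038303/622 ≈ 3277.0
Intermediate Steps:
t = -4/7 (t = -16*1/28 = -4/7 ≈ -0.57143)
R(P, I) = (6 + P)/(I + 42*P + I*P) (R(P, I) = (6 + P)/(I + (42*P + I*P)) = (6 + P)/(I + 42*P + I*P))
(R(-15, t) + 621) + 2656 = ((6 - 15)/(-4/7 + 42*(-15) - 4/7*(-15)) + 621) + 2656 = (-9/(-4/7 - 630 + 60/7) + 621) + 2656 = (-9/(-622) + 621) + 2656 = (-1/622*(-9) + 621) + 2656 = (9/622 + 621) + 2656 = 386271/622 + 2656 = 2038303/622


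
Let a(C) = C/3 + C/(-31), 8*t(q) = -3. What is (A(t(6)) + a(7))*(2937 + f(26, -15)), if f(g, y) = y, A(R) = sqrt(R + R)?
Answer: 190904/31 + 1461*I*sqrt(3) ≈ 6158.2 + 2530.5*I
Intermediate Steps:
t(q) = -3/8 (t(q) = (1/8)*(-3) = -3/8)
a(C) = 28*C/93 (a(C) = C*(1/3) + C*(-1/31) = C/3 - C/31 = 28*C/93)
A(R) = sqrt(2)*sqrt(R) (A(R) = sqrt(2*R) = sqrt(2)*sqrt(R))
(A(t(6)) + a(7))*(2937 + f(26, -15)) = (sqrt(2)*sqrt(-3/8) + (28/93)*7)*(2937 - 15) = (sqrt(2)*(I*sqrt(6)/4) + 196/93)*2922 = (I*sqrt(3)/2 + 196/93)*2922 = (196/93 + I*sqrt(3)/2)*2922 = 190904/31 + 1461*I*sqrt(3)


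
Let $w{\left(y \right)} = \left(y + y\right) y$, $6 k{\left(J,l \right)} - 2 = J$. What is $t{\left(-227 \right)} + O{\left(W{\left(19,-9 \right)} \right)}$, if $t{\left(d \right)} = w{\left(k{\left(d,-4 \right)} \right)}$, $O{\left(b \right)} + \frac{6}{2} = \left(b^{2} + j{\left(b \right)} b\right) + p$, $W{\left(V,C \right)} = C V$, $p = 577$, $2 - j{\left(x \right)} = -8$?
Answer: $\frac{61835}{2} \approx 30918.0$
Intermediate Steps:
$k{\left(J,l \right)} = \frac{1}{3} + \frac{J}{6}$
$j{\left(x \right)} = 10$ ($j{\left(x \right)} = 2 - -8 = 2 + 8 = 10$)
$w{\left(y \right)} = 2 y^{2}$ ($w{\left(y \right)} = 2 y y = 2 y^{2}$)
$O{\left(b \right)} = 574 + b^{2} + 10 b$ ($O{\left(b \right)} = -3 + \left(\left(b^{2} + 10 b\right) + 577\right) = -3 + \left(577 + b^{2} + 10 b\right) = 574 + b^{2} + 10 b$)
$t{\left(d \right)} = 2 \left(\frac{1}{3} + \frac{d}{6}\right)^{2}$
$t{\left(-227 \right)} + O{\left(W{\left(19,-9 \right)} \right)} = \frac{\left(2 - 227\right)^{2}}{18} + \left(574 + \left(\left(-9\right) 19\right)^{2} + 10 \left(\left(-9\right) 19\right)\right) = \frac{\left(-225\right)^{2}}{18} + \left(574 + \left(-171\right)^{2} + 10 \left(-171\right)\right) = \frac{1}{18} \cdot 50625 + \left(574 + 29241 - 1710\right) = \frac{5625}{2} + 28105 = \frac{61835}{2}$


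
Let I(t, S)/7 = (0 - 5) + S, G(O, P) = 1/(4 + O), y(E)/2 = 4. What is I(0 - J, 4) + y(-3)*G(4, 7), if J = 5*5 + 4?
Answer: -6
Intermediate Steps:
J = 29 (J = 25 + 4 = 29)
y(E) = 8 (y(E) = 2*4 = 8)
I(t, S) = -35 + 7*S (I(t, S) = 7*((0 - 5) + S) = 7*(-5 + S) = -35 + 7*S)
I(0 - J, 4) + y(-3)*G(4, 7) = (-35 + 7*4) + 8/(4 + 4) = (-35 + 28) + 8/8 = -7 + 8*(⅛) = -7 + 1 = -6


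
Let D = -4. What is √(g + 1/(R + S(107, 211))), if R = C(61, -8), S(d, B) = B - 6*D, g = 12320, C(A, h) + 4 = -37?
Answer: √463675714/194 ≈ 111.00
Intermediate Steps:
C(A, h) = -41 (C(A, h) = -4 - 37 = -41)
S(d, B) = 24 + B (S(d, B) = B - 6*(-4) = B + 24 = 24 + B)
R = -41
√(g + 1/(R + S(107, 211))) = √(12320 + 1/(-41 + (24 + 211))) = √(12320 + 1/(-41 + 235)) = √(12320 + 1/194) = √(2390081/194) = √463675714/194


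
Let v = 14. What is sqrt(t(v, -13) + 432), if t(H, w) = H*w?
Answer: 5*sqrt(10) ≈ 15.811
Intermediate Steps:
sqrt(t(v, -13) + 432) = sqrt(14*(-13) + 432) = sqrt(-182 + 432) = sqrt(250) = 5*sqrt(10)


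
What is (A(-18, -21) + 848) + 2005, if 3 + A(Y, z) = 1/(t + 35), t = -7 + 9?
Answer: 105451/37 ≈ 2850.0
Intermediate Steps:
t = 2
A(Y, z) = -110/37 (A(Y, z) = -3 + 1/(2 + 35) = -3 + 1/37 = -110/37)
(A(-18, -21) + 848) + 2005 = (-110/37 + 848) + 2005 = 31266/37 + 2005 = 105451/37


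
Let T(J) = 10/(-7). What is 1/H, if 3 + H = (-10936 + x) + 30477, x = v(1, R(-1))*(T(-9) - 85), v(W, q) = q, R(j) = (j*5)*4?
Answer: 7/148866 ≈ 4.7022e-5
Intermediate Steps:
R(j) = 20*j (R(j) = (5*j)*4 = 20*j)
T(J) = -10/7 (T(J) = 10*(-⅐) = -10/7)
x = 12100/7 (x = (20*(-1))*(-10/7 - 85) = -20*(-605/7) = 12100/7 ≈ 1728.6)
H = 148866/7 (H = -3 + ((-10936 + 12100/7) + 30477) = -3 + (-64452/7 + 30477) = -3 + 148887/7 = 148866/7 ≈ 21267.)
1/H = 1/(148866/7) = 7/148866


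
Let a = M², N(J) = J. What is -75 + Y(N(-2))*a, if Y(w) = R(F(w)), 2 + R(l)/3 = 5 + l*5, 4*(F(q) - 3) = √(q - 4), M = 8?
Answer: 3381 + 240*I*√6 ≈ 3381.0 + 587.88*I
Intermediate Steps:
F(q) = 3 + √(-4 + q)/4 (F(q) = 3 + √(q - 4)/4 = 3 + √(-4 + q)/4)
R(l) = 9 + 15*l (R(l) = -6 + 3*(5 + l*5) = -6 + 3*(5 + 5*l) = -6 + (15 + 15*l) = 9 + 15*l)
Y(w) = 54 + 15*√(-4 + w)/4 (Y(w) = 9 + 15*(3 + √(-4 + w)/4) = 9 + (45 + 15*√(-4 + w)/4) = 54 + 15*√(-4 + w)/4)
a = 64 (a = 8² = 64)
-75 + Y(N(-2))*a = -75 + (54 + 15*√(-4 - 2)/4)*64 = -75 + (54 + 15*√(-6)/4)*64 = -75 + (54 + 15*(I*√6)/4)*64 = -75 + (54 + 15*I*√6/4)*64 = -75 + (3456 + 240*I*√6) = 3381 + 240*I*√6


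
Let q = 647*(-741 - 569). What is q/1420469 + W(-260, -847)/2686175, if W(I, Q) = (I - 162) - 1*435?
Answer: -2277938686683/3815628316075 ≈ -0.59700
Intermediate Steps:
q = -847570 (q = 647*(-1310) = -847570)
W(I, Q) = -597 + I (W(I, Q) = (-162 + I) - 435 = -597 + I)
q/1420469 + W(-260, -847)/2686175 = -847570/1420469 + (-597 - 260)/2686175 = -847570*1/1420469 - 857*1/2686175 = -847570/1420469 - 857/2686175 = -2277938686683/3815628316075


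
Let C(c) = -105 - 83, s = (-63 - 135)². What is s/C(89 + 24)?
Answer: -9801/47 ≈ -208.53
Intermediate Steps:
s = 39204 (s = (-198)² = 39204)
C(c) = -188
s/C(89 + 24) = 39204/(-188) = 39204*(-1/188) = -9801/47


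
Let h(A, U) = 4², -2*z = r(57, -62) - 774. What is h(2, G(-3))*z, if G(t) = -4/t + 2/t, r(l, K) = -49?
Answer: 6584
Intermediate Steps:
G(t) = -2/t
z = 823/2 (z = -(-49 - 774)/2 = -½*(-823) = 823/2 ≈ 411.50)
h(A, U) = 16
h(2, G(-3))*z = 16*(823/2) = 6584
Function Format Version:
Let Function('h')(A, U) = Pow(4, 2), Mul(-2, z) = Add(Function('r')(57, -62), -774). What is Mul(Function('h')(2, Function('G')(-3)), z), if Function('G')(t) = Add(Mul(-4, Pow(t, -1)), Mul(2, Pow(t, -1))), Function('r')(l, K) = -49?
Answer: 6584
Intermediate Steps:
Function('G')(t) = Mul(-2, Pow(t, -1))
z = Rational(823, 2) (z = Mul(Rational(-1, 2), Add(-49, -774)) = Mul(Rational(-1, 2), -823) = Rational(823, 2) ≈ 411.50)
Function('h')(A, U) = 16
Mul(Function('h')(2, Function('G')(-3)), z) = Mul(16, Rational(823, 2)) = 6584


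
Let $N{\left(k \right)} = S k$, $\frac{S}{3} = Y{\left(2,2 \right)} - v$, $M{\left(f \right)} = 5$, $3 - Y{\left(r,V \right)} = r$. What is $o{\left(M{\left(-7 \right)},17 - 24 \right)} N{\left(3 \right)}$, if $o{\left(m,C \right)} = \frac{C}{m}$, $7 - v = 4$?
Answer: $\frac{126}{5} \approx 25.2$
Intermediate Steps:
$Y{\left(r,V \right)} = 3 - r$
$v = 3$ ($v = 7 - 4 = 3$)
$S = -6$ ($S = 3 \left(\left(3 - 2\right) - 3\right) = 3 \left(1 - 3\right) = 3 \left(-2\right) = -6$)
$N{\left(k \right)} = - 6 k$
$o{\left(M{\left(-7 \right)},17 - 24 \right)} N{\left(3 \right)} = \frac{17 - 24}{5} \left(\left(-6\right) 3\right) = \left(-7\right) \frac{1}{5} \left(-18\right) = \left(- \frac{7}{5}\right) \left(-18\right) = \frac{126}{5}$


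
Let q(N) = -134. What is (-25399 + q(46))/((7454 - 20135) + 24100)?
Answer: -25533/11419 ≈ -2.2360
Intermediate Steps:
(-25399 + q(46))/((7454 - 20135) + 24100) = (-25399 - 134)/((7454 - 20135) + 24100) = -25533/(-12681 + 24100) = -25533/11419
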